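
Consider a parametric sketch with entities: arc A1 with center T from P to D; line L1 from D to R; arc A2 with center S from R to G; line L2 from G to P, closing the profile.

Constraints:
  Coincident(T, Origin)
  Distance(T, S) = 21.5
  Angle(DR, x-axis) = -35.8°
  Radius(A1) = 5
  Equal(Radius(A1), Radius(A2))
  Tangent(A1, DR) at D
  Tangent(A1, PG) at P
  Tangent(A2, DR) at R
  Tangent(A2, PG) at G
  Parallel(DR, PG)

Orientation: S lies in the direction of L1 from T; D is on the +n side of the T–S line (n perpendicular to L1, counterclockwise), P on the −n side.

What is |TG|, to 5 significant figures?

22.074

Tangency of A1 to both parallel lines with radius 5.0 puts D and P at T ± 5.0·n: D = (2.9248, 4.0553), P = (-2.9248, -4.0553). Equal radii place R and G the same way about S: R = S + 5.0·n = (20.363, -8.5213), G = S − 5.0·n = (14.513, -16.632). Then |TG| = |G − T| = 22.074.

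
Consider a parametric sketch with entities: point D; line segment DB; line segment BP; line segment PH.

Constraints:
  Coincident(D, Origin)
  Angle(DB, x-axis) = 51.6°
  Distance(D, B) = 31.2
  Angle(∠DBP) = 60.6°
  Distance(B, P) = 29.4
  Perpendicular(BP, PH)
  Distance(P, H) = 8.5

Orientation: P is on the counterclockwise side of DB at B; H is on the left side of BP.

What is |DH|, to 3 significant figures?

23.4

D is at the origin; DB runs at 51.6° with length 31.2, so B = 31.2·(cos 51.6°, sin 51.6°) = (19.4, 24.5). ∠DBP = 60.6°, so BP runs at 51.6° + (180° − 60.6°) = 171° from the x-axis; with |BP| = 29.4, P = B + 29.4·(cos 171°, sin 171°) = (-9.66, 29.1). BP is perpendicular to PH; with |PH| = 8.5 on the left of BP, H = P + 8.5·(-0.156, -0.988) = (-11.0, 20.7). Then |DH| = |H − D| = 23.4.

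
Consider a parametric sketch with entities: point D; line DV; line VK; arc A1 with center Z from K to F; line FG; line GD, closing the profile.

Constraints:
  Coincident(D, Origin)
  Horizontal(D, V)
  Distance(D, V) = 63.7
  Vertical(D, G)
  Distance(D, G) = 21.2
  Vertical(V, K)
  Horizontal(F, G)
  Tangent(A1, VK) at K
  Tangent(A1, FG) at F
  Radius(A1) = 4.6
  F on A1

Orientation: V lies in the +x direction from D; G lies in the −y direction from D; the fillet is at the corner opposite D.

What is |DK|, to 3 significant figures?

65.8

D is at the origin; D and V share the same y with |DV| = 63.7 and V on the +x side, so V = (63.7, 0.00). D and G share the same x with |DG| = 21.2 and G on the −y side, so G = (0.00, -21.2). The virtual corner opposite D is at (63.7, -21.2). Tangency of A1 to VK means the radius ZK is perpendicular to VK and A1 meets FG tangentially, so ZF is at right angles to FG, with radius 4.6, so the center Z sits 4.6 in from both sides at Z = (59.1, -16.6). That places the tangent points at K = (63.7, -16.6) on VK and F = (59.1, -21.2) on FG. Then |DK| = |K − D| = 65.8.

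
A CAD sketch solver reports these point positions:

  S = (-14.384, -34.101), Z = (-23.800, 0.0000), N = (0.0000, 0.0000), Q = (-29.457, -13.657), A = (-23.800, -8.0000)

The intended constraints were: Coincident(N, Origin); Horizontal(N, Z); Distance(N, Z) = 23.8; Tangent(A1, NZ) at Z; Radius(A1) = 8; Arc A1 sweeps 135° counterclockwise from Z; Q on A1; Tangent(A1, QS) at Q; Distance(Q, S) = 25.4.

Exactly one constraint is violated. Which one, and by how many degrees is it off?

Tangent(A1, QS) at Q — off by 8.60°.

N = (0.00, 0.00) ✓; N.y = 0.00, Z.y = 0.00 ✓; |NZ| = 23.80 ✓; ∠(AZ, ZN) = 90.00° ✓; |AZ| = 8.000 ✓; bearing(A→Q) − bearing(A→Z) = 135.0° ✓; |AQ| = 8.000 ✓; ∠(AQ, QS) = 98.60° ✗; |QS| = 25.40 ✓.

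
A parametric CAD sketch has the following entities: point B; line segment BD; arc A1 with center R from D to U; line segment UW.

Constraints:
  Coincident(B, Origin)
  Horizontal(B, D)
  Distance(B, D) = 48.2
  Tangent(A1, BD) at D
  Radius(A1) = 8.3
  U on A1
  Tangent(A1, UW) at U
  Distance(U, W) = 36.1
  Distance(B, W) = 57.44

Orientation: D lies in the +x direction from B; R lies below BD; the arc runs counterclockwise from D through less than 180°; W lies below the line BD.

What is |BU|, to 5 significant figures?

40.657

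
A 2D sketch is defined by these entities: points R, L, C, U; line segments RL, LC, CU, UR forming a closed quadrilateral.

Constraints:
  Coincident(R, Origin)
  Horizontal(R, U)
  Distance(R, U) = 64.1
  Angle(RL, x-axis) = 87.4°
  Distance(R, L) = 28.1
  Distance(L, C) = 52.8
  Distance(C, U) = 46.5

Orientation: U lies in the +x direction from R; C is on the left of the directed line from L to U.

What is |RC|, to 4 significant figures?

68.12

Checks: R = (0.00, 0.00) ✓; |LC| = 52.80 ✓; |CU| = 46.50 ✓.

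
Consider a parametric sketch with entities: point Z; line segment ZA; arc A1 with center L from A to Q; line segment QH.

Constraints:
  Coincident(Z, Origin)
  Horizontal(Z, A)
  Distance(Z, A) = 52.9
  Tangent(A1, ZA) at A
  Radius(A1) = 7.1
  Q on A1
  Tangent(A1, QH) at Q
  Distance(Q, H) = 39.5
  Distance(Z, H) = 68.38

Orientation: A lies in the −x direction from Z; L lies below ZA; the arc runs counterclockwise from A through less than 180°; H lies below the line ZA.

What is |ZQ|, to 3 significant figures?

60.4

Checks: Z.y = 0.00, A.y = 0.00 ✓; |LQ| = 7.100 ✓; ∠(LQ, QH) = 90.00° ✓; |QH| = 39.50 ✓; |ZH| = 68.38 ✓.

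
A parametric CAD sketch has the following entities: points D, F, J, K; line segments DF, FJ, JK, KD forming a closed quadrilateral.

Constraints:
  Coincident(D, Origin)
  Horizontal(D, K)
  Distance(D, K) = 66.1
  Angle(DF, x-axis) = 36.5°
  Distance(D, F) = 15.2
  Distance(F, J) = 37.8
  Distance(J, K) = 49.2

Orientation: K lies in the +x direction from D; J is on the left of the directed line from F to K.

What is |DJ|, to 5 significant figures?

52.623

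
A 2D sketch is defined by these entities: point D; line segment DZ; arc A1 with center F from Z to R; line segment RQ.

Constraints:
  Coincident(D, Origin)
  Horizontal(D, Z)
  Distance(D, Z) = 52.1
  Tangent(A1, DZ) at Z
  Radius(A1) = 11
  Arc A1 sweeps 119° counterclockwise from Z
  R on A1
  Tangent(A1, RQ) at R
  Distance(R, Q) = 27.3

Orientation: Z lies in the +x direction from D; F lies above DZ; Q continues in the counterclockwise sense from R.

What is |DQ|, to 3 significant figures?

63.0

D is at the origin; DZ is horizontal with |DZ| = 52.1 and Z on the +x side, so Z = (52.1, 0.00). The tangent condition forces FZ to be normal to DZ, so F = Z + (0, 11) = (52.1, 11.0). On A1, Z sits at bearing -90° from F; a 119° counterclockwise sweep puts R at bearing 29°, so R = F + 11.0·(cos 29°, sin 29°) = (61.7, 16.3). Since A1 is tangent to RQ there, FR ⟂ RQ, so RQ runs along (−sin 29°, cos 29°); with |RQ| = 27.3, Q = (48.5, 40.2). Then |DQ| = |Q − D| = 63.0.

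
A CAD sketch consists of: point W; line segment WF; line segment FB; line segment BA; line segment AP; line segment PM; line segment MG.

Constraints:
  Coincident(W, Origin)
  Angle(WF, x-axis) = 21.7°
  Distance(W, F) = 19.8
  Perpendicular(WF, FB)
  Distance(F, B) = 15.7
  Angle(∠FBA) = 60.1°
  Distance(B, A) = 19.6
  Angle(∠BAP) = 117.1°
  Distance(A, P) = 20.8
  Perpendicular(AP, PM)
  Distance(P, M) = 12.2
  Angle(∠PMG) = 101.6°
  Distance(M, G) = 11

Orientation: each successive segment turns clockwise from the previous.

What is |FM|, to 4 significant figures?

14.74

W is at the origin; WF runs at 21.7° with length 19.8, so F = (18.40, 7.321). The perpendicularity gives FB at right angles to WF, so FB runs at -68.30°; with |FB| = 15.7, B = (24.20, -7.266). ∠FBA = 60.1° gives BA at 171.8° from the x-axis; with |BA| = 19.6, A = (4.802, -4.471). ∠BAP = 117.1° gives AP at 108.9° from the x-axis; with |AP| = 20.8, P = (-1.935, 15.21). AP is perpendicular to PM, so PM runs at 18.90°; with |PM| = 12.2, M = (9.607, 19.16). Then |FM| = |M − F| = 14.74.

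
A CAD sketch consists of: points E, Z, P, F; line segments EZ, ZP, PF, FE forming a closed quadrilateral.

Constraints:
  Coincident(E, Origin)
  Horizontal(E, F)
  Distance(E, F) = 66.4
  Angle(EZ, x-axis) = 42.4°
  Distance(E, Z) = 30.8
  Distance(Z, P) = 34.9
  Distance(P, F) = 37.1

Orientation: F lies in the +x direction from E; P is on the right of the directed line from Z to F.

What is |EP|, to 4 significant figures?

34.20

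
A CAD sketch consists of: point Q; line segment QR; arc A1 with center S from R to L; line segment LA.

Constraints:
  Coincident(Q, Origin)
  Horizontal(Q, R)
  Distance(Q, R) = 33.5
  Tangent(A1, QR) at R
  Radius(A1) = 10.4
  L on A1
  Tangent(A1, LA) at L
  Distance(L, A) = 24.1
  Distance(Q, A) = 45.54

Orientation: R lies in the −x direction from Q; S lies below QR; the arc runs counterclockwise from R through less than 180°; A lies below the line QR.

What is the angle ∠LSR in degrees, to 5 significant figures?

125.78°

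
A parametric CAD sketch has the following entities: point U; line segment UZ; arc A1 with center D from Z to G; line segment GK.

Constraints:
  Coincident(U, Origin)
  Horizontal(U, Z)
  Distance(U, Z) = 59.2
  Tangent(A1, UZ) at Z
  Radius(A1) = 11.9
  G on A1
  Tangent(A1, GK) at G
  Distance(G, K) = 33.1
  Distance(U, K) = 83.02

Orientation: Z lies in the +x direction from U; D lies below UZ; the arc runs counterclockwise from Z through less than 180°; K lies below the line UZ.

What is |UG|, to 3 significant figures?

53.2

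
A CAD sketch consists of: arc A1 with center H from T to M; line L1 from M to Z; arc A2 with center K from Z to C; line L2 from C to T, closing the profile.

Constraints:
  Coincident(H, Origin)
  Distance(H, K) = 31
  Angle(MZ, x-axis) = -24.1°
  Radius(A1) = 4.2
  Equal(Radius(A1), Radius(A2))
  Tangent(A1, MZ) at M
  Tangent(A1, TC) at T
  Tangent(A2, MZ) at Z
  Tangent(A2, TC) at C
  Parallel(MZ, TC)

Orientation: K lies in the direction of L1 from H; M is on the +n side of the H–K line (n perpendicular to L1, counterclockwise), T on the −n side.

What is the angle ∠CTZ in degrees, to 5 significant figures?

15.161°

The slot axis is L1's direction at -24.1°, so u = (cos -24.1°, sin -24.1°) = (0.91283, -0.40833) and n = (−sin -24.1°, cos -24.1°) = (0.40833, 0.91283). H is at the origin and K lies 31.0 along u from H, so K = 31.0·u = (28.298, -12.658). Tangency of A1 to both parallel lines with radius 4.2 puts M and T at H ± 4.2·n: M = (1.7150, 3.8339), T = (-1.7150, -3.8339). Equal radii place Z and C the same way about K: Z = K + 4.2·n = (30.013, -8.8243), C = K − 4.2·n = (26.583, -16.492). Then cos ∠CTZ = TC·TZ / (|TC||TZ|), giving 15.161°.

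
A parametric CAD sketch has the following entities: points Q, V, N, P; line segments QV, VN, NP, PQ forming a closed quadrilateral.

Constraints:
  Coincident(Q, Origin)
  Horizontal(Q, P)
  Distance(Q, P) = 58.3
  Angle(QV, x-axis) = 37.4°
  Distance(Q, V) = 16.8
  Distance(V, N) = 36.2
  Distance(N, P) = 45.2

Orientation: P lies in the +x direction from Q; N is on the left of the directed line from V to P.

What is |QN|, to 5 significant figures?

52.599

Checks: |VN| = 36.20 ✓; |NP| = 45.20 ✓.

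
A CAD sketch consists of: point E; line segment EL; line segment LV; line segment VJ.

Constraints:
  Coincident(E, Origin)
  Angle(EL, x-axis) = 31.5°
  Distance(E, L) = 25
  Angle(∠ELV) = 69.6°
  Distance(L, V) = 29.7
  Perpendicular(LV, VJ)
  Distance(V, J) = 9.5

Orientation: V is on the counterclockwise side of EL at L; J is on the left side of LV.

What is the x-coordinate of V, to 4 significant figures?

-2.056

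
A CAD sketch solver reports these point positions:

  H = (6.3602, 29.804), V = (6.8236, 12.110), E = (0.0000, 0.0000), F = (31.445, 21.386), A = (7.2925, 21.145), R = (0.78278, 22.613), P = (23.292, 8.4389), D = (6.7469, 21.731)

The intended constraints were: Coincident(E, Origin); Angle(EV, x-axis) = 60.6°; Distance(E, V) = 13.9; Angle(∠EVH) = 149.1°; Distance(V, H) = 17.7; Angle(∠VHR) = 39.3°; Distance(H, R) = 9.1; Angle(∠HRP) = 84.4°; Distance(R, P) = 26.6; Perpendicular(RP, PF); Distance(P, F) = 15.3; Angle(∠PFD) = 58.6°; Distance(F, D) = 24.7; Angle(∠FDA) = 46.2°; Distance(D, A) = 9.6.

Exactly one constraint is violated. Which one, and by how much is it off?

Distance(D, A) = 9.6 — off by 8.80.

E = (0.00, 0.00) ✓; EV at 60.60° ✓; |EV| = 13.90 ✓; ∠EVH = 149.1° ✓; |VH| = 17.70 ✓; ∠VHR = 39.30° ✓; |HR| = 9.100 ✓; ∠HRP = 84.40° ✓; |RP| = 26.60 ✓; ∠(RP, PF) = 90.00° ✓; |PF| = 15.30 ✓; ∠PFD = 58.60° ✓; |FD| = 24.70 ✓; ∠FDA = 46.24° ✓; |DA| = 0.8007 ✗.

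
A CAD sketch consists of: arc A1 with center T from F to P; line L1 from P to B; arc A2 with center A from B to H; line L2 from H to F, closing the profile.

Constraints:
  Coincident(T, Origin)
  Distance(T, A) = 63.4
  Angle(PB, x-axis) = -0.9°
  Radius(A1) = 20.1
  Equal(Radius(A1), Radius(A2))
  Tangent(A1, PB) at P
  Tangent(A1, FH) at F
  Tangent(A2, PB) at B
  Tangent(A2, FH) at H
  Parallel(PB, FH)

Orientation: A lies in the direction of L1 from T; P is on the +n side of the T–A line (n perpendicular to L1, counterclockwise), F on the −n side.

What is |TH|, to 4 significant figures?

66.51

The slot axis is L1's direction at -0.9°, so u = (cos -0.9°, sin -0.9°) = (0.9999, -0.01571) and n = (−sin -0.9°, cos -0.9°) = (0.01571, 0.9999). T is at the origin and A lies 63.4 along u from T, so A = 63.4·u = (63.39, -0.9958). Tangency of A1 to both parallel lines with radius 20.1 puts P and F at T ± 20.1·n: P = (0.3157, 20.10), F = (-0.3157, -20.10). Equal radii place B and H the same way about A: B = A + 20.1·n = (63.71, 19.10), H = A − 20.1·n = (63.08, -21.09). Then |TH| = |H − T| = 66.51.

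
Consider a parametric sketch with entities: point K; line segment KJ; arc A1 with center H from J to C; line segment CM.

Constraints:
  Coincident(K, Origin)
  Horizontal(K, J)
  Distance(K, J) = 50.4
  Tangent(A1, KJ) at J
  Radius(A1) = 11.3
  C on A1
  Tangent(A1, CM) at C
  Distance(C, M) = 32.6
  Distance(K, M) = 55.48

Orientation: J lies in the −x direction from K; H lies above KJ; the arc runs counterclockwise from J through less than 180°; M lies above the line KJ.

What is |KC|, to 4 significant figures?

40.44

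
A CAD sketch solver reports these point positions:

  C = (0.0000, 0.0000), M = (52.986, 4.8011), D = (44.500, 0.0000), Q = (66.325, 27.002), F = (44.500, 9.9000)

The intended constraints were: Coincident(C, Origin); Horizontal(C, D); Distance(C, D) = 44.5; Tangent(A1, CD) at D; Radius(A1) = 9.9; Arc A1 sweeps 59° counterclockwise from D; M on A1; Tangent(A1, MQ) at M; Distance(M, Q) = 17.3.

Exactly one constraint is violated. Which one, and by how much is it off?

Distance(M, Q) = 17.3 — off by 8.60.

C = (0.00, 0.00) ✓; C.y = 0.00, D.y = 0.00 ✓; |CD| = 44.50 ✓; ∠(FD, DC) = 90.00° ✓; |FD| = 9.900 ✓; bearing(F→M) − bearing(F→D) = 59.00° ✓; |FM| = 9.900 ✓; ∠(FM, MQ) = 90.00° ✓; |MQ| = 25.90 ✗.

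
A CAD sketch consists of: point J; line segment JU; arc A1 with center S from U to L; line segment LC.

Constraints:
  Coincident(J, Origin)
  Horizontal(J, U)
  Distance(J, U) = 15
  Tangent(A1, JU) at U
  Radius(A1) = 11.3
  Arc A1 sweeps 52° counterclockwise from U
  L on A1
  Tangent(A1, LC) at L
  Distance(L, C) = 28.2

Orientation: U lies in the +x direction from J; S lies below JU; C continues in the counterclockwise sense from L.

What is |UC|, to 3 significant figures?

37.4

J is at the origin; JU is horizontal with |JU| = 15.0 and U on the +x side, so U = (15.0, 0.00). The tangent condition forces SU to be normal to JU, so S = U + (0, -11.3) = (15.0, -11.3). On A1, U sits at bearing 90° from S; a 52° counterclockwise sweep puts L at bearing 142°, so L = S + 11.3·(cos 142°, sin 142°) = (6.10, -4.34). The tangent condition forces SL to be normal to LC, so LC runs along (−sin 142°, cos 142°); with |LC| = 28.2, C = (-11.3, -26.6). Then |UC| = |C − U| = 37.4.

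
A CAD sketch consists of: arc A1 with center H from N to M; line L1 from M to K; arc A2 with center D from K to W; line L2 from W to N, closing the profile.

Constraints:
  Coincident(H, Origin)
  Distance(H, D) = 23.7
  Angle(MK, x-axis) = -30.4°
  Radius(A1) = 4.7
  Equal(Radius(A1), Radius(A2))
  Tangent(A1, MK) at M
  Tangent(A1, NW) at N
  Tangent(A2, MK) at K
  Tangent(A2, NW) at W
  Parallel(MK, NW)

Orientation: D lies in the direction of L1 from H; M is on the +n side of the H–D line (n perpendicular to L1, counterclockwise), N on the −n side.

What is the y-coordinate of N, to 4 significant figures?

-4.054

The slot axis is L1's direction at -30.4°, so u = (cos -30.4°, sin -30.4°) = (0.8625, -0.5060) and n = (−sin -30.4°, cos -30.4°) = (0.5060, 0.8625). H is at the origin and D lies 23.7 along u from H, so D = 23.7·u = (20.44, -11.99). Tangency of A1 to both parallel lines with radius 4.7 puts M and N at H ± 4.7·n: M = (2.378, 4.054), N = (-2.378, -4.054). So N.y = -4.054.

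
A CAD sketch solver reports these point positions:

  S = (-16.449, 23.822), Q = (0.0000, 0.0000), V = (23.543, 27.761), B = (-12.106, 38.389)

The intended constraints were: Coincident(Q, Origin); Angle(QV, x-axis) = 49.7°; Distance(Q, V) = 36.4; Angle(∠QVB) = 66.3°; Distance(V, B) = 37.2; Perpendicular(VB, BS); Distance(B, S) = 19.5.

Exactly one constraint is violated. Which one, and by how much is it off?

Distance(B, S) = 19.5 — off by 4.30.

Q = (0.00, 0.00) ✓; QV at 49.70° ✓; |QV| = 36.40 ✓; ∠QVB = 66.30° ✓; |VB| = 37.20 ✓; ∠(VB, BS) = 90.00° ✓; |BS| = 15.20 ✗.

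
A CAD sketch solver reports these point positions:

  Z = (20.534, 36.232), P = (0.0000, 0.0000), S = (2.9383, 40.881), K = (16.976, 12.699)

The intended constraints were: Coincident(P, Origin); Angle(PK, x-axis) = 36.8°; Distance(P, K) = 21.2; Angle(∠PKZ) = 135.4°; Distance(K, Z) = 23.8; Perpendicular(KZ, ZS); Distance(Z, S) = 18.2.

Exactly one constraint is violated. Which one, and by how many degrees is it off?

Perpendicular(KZ, ZS) — off by 6.20°.

P = (0.00, 0.00) ✓; PK at 36.80° ✓; |PK| = 21.20 ✓; ∠PKZ = 135.4° ✓; |KZ| = 23.80 ✓; ∠(KZ, ZS) = 83.80° ✗; |ZS| = 18.20 ✓.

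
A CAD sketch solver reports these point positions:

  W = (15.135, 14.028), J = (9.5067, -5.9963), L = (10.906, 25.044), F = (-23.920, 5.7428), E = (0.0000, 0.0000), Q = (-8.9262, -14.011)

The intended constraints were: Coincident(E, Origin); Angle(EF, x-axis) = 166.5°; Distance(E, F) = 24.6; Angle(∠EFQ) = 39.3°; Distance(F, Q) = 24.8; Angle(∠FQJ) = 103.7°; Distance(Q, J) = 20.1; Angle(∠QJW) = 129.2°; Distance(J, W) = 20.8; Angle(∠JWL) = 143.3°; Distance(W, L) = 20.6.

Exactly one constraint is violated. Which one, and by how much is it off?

Distance(W, L) = 20.6 — off by 8.80.

E = (0.00, 0.00) ✓; EF at 166.5° ✓; |EF| = 24.60 ✓; ∠EFQ = 39.30° ✓; |FQ| = 24.80 ✓; ∠FQJ = 103.7° ✓; |QJ| = 20.10 ✓; ∠QJW = 129.2° ✓; |JW| = 20.80 ✓; ∠JWL = 143.3° ✓; |WL| = 11.80 ✗.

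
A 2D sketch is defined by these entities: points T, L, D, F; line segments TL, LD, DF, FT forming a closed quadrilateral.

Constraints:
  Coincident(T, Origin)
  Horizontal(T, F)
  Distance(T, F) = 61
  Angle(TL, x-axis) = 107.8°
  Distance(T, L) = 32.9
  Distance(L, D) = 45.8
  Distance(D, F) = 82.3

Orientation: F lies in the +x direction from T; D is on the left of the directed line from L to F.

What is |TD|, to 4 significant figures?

70.79

Checks: |TF| = 61.00 ✓; |TL| = 32.90 ✓; |LD| = 45.80 ✓; |DF| = 82.30 ✓.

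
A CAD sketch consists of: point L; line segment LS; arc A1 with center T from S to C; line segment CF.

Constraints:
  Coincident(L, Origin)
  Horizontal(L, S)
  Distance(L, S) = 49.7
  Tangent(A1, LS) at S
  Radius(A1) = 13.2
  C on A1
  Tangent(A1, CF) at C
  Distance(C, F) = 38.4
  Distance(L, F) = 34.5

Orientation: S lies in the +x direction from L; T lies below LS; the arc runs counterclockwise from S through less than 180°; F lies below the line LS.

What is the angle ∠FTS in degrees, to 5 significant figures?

117.14°

Checks: L = (0.00, 0.00) ✓; |TC| = 13.20 ✓; ∠(TC, CF) = 90.00° ✓; |CF| = 38.40 ✓; |LF| = 34.50 ✓.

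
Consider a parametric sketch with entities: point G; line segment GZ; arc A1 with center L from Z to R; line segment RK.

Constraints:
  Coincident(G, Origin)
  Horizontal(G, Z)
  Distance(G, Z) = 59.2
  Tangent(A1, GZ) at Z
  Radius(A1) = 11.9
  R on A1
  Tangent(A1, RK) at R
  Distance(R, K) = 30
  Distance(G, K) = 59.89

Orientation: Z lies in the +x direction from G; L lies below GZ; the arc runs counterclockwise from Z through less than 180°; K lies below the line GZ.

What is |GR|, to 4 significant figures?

48.55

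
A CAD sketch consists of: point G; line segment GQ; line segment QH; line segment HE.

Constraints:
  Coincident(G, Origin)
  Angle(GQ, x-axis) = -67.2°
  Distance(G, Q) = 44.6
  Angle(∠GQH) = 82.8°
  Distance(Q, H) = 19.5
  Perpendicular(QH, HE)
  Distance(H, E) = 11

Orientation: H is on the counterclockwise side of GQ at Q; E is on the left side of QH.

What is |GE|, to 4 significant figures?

36.04

∠GQH = 82.8°, so QH runs at -67.2° + (180° − 82.8°) = 30.00° from the x-axis; with |QH| = 19.5, H = Q + 19.5·(cos 30.00°, sin 30.00°) = (34.17, -31.37). The perpendicularity gives HE at right angles to QH; with |HE| = 11.0 on the left of QH, E = H + 11.0·(-0.5000, 0.8660) = (28.67, -21.84). Then |GE| = |E − G| = 36.04.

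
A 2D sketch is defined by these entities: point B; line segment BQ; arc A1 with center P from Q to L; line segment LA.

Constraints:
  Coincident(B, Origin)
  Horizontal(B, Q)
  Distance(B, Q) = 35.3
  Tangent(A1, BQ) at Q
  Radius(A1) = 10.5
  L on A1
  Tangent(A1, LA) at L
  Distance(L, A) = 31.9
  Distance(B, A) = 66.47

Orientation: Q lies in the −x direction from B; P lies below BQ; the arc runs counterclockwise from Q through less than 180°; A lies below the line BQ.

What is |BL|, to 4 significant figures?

45.97

Checks: ∠(PQ, QB) = 90.00° ✓; |PQ| = 10.50 ✓; |PL| = 10.50 ✓; ∠(PL, LA) = 90.00° ✓; |LA| = 31.90 ✓; |BA| = 66.47 ✓.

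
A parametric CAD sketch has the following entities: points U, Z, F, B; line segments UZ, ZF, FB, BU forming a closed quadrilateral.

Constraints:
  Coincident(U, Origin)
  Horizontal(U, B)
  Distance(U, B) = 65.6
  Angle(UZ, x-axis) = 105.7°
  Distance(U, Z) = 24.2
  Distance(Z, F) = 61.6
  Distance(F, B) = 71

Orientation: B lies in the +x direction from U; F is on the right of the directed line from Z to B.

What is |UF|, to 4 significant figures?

37.54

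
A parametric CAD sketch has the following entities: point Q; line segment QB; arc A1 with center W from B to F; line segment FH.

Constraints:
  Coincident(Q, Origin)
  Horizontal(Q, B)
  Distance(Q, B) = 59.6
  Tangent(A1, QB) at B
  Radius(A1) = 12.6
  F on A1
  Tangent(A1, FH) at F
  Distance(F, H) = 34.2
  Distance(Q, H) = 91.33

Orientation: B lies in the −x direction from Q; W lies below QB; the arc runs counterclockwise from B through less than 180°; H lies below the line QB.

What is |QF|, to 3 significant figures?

72.3

Checks: Q.y = 0.00, B.y = 0.00 ✓; |WF| = 12.60 ✓; ∠(WF, FH) = 90.00° ✓; |FH| = 34.20 ✓; |QH| = 91.33 ✓.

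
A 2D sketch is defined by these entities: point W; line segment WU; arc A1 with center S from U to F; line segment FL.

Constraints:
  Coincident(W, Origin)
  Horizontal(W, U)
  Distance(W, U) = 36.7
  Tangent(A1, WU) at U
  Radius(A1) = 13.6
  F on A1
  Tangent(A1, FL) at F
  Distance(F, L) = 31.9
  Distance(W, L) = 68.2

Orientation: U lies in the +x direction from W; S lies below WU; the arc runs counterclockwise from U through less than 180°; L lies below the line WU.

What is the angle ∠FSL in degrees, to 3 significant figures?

66.9°

W is at the origin; W and U share the same y with |WU| = 36.7 and U on the +x side, so U = (36.7, 0.00). A1 meets WU tangentially, so SU is at right angles to WU, so S = U + (0, -13.6) = (36.7, -13.6). Since SF ⟂ FL (tangency), |SL| = √(13.6² + 31.9²) = 34.7 regardless of where F sits on A1. So L lies on both circle(W, 68.2) and circle(S, 34.7); the below-WU intersection is L = (51.1, -45.1). F is the foot of the tangent from L: F = (27.5, -23.7).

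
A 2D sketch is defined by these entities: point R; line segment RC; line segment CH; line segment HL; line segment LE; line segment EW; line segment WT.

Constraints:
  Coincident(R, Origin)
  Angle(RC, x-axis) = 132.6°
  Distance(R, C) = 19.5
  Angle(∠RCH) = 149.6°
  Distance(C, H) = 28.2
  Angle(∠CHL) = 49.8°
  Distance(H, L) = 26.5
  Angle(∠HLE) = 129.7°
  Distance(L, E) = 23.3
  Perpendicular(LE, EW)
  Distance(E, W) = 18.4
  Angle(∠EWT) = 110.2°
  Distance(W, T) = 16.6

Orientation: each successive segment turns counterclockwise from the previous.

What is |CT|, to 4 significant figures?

5.340

LE is perpendicular to EW, so EW runs at 73.50°; with |EW| = 18.4, W = (-2.161, 9.266). ∠EWT = 110.2° gives WT at 143.3° from the x-axis; with |WT| = 16.6, T = (-15.47, 19.19). Then |CT| = |T − C| = 5.340.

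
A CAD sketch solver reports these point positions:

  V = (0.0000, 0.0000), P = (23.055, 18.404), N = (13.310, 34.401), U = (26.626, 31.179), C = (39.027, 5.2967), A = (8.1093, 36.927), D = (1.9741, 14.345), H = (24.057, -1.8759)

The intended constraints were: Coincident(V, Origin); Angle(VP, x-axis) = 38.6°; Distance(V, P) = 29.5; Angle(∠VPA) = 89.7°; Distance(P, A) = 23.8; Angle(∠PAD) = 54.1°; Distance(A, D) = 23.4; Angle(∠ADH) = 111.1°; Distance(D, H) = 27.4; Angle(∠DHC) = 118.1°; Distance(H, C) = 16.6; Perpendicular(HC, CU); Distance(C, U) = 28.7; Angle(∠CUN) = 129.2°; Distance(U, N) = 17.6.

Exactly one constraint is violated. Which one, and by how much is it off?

Distance(U, N) = 17.6 — off by 3.90.

V = (0.00, 0.00) ✓; VP at 38.60° ✓; |VP| = 29.50 ✓; ∠VPA = 89.70° ✓; |PA| = 23.80 ✓; ∠PAD = 54.10° ✓; |AD| = 23.40 ✓; ∠ADH = 111.1° ✓; |DH| = 27.40 ✓; ∠DHC = 118.1° ✓; |HC| = 16.60 ✓; ∠(HC, CU) = 90.00° ✓; |CU| = 28.70 ✓; ∠CUN = 129.2° ✓; |UN| = 13.70 ✗.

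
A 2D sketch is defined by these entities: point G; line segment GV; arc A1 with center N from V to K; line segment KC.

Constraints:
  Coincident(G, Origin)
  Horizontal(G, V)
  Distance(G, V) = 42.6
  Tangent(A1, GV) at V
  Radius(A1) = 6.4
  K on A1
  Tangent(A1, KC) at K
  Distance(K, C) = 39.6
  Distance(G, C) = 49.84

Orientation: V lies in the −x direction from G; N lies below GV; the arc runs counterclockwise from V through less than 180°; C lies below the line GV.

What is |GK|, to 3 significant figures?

48.9

G is at the origin; GV is horizontal with |GV| = 42.6 and V on the −x side, so V = (-42.6, 0.00). A1 meets GV tangentially, so NV is at right angles to GV, so N = V + (0, -6.4) = (-42.6, -6.40). Since NK ⟂ KC (tangency), |NC| = √(6.4² + 39.6²) = 40.1 regardless of where K sits on A1. So C lies on both circle(G, 49.84) and circle(N, 40.1); the below-GV intersection is C = (-25.6, -42.7). K is the foot of the tangent from C: K = (-47.9, -10.0).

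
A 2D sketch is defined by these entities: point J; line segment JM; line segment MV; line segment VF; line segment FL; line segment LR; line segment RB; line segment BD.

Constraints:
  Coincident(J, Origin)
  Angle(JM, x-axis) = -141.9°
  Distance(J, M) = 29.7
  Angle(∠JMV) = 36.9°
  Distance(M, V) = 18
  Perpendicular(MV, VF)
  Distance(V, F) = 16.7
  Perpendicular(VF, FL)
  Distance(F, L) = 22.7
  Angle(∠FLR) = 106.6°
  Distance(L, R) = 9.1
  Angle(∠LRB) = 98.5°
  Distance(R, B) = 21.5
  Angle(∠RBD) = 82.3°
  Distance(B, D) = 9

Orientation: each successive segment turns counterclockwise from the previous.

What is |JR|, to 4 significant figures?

32.58

J is at the origin; JM runs at -141.9° with length 29.7, so M = (-23.37, -18.33). ∠JMV = 36.9° gives MV at 1.200° from the x-axis; with |MV| = 18.0, V = (-5.376, -17.95). MV ⟂ VF, so VF runs at 91.20°; with |VF| = 16.7, F = (-5.726, -1.253). VF ⟂ FL, so FL runs at -178.8°; with |FL| = 22.7, L = (-28.42, -1.728). ∠FLR = 106.6° gives LR at -105.4° from the x-axis; with |LR| = 9.1, R = (-30.84, -10.50). Then |JR| = |R − J| = 32.58.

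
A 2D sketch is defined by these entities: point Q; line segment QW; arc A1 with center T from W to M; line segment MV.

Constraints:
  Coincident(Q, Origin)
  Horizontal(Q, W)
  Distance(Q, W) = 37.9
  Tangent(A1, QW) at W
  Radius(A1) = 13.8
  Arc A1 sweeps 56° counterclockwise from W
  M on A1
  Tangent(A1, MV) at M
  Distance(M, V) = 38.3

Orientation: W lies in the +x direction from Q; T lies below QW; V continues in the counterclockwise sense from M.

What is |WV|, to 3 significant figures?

50.1

On A1, W sits at bearing 90° from T; a 56° counterclockwise sweep puts M at bearing 146°, so M = T + 13.8·(cos 146°, sin 146°) = (26.5, -6.08). The tangent condition forces TM to be normal to MV, so MV runs along (−sin 146°, cos 146°); with |MV| = 38.3, V = (5.04, -37.8). Then |WV| = |V − W| = 50.1.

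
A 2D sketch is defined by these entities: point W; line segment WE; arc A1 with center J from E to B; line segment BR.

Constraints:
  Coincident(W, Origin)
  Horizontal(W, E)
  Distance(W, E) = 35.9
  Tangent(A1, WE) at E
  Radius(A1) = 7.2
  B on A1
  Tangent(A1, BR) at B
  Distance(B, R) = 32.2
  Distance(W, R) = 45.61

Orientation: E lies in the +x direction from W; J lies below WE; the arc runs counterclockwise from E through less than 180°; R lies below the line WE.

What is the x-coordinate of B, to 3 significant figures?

28.8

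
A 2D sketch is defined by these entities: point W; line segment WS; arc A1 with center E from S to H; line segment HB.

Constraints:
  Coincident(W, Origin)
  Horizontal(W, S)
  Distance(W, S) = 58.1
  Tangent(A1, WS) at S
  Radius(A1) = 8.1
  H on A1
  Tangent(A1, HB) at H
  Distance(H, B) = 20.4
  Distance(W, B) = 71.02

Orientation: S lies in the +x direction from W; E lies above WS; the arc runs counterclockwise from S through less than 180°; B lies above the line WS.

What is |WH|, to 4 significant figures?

66.74

Checks: W.y = 0.00, S.y = 0.00 ✓; |EH| = 8.100 ✓; ∠(EH, HB) = 90.00° ✓; |HB| = 20.40 ✓; |WB| = 71.02 ✓.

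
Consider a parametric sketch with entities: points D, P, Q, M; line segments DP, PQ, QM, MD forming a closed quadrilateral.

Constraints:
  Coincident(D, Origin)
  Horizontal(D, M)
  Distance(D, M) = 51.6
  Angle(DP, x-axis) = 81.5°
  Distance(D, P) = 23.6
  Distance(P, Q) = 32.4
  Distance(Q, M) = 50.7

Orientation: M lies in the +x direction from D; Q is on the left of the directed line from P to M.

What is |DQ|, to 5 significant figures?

52.691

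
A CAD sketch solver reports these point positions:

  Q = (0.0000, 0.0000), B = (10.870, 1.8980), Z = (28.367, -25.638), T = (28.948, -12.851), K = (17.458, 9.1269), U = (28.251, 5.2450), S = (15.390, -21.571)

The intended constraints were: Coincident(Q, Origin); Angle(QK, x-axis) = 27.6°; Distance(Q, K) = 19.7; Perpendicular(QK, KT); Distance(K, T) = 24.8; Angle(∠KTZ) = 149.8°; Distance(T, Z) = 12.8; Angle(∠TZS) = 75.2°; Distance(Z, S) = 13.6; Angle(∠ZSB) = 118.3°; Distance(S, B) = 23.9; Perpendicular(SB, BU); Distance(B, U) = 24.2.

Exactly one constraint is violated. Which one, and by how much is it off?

Distance(B, U) = 24.2 — off by 6.50.

Q = (0.00, 0.00) ✓; QK at 27.60° ✓; |QK| = 19.70 ✓; ∠(QK, KT) = 90.00° ✓; |KT| = 24.80 ✓; ∠KTZ = 149.8° ✓; |TZ| = 12.80 ✓; ∠TZS = 75.20° ✓; |ZS| = 13.60 ✓; ∠ZSB = 118.3° ✓; |SB| = 23.90 ✓; ∠(SB, BU) = 90.00° ✓; |BU| = 17.70 ✗.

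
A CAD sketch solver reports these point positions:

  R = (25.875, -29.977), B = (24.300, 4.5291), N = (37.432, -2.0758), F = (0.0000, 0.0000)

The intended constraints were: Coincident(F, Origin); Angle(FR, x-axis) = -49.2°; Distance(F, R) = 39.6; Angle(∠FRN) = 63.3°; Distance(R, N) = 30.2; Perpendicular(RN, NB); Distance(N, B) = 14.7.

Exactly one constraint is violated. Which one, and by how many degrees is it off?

Perpendicular(RN, NB) — off by 4.20°.

F = (0.00, 0.00) ✓; FR at -49.20° ✓; |FR| = 39.60 ✓; ∠FRN = 63.30° ✓; |RN| = 30.20 ✓; ∠(RN, NB) = 85.80° ✗; |NB| = 14.70 ✓.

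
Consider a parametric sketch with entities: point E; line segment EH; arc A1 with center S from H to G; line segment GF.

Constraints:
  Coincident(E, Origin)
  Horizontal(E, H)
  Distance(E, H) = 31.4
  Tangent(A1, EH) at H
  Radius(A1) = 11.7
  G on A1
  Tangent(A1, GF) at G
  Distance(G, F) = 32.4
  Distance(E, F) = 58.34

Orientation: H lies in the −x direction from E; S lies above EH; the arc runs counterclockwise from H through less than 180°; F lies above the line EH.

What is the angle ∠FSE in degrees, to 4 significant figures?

118.3°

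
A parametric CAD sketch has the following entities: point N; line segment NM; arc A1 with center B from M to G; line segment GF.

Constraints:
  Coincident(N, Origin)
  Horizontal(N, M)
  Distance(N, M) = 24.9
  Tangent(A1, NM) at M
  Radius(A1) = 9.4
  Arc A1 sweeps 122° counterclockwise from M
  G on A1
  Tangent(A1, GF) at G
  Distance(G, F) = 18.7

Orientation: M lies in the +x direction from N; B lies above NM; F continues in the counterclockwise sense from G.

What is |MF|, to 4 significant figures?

30.30

N is at the origin; N and M share the same y with |NM| = 24.9 and M on the +x side, so M = (24.90, 0.000). The tangent condition forces BM to be normal to NM, so B = M + (0, 9.4) = (24.90, 9.400). On A1, M sits at bearing -90° from B; a 122° counterclockwise sweep puts G at bearing 32°, so G = B + 9.4·(cos 32°, sin 32°) = (32.87, 14.38). A1 meets GF tangentially, so BG is at right angles to GF, so GF runs along (−sin 32°, cos 32°); with |GF| = 18.7, F = (22.96, 30.24). Then |MF| = |F − M| = 30.30.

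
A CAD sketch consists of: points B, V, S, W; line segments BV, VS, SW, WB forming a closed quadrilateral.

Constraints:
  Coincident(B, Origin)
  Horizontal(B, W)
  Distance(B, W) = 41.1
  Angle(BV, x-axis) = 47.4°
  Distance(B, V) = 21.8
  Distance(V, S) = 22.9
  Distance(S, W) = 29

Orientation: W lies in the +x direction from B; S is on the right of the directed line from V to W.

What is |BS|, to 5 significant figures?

14.575

B is at the origin; B and W share the same y with |BW| = 41.1 and W in +x, so W = (41.1, 0). BV runs at 47.4° with |BV| = 21.8, so V = (14.756, 16.047). S is determined by |VS| = 22.9 and |SW| = 29.0 together: it lies at the intersection of circle(V, 22.9) and circle(W, 29.0). With |VW| = 30.847, the foot of the radical line on VW is 10.292 from V and the perpendicular offset is √(22.9² − 10.292²) = 20.457. Taking the right-of-VW solution: S = (12.903, -6.7780).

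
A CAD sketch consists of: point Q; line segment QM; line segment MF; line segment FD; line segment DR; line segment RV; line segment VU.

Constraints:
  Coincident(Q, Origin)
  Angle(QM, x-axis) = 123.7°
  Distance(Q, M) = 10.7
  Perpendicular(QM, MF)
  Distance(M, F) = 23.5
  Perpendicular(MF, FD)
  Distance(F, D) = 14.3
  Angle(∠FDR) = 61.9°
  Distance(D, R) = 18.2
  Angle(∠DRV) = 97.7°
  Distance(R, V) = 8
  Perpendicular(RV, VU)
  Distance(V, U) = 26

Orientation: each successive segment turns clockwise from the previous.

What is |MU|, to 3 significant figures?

35.4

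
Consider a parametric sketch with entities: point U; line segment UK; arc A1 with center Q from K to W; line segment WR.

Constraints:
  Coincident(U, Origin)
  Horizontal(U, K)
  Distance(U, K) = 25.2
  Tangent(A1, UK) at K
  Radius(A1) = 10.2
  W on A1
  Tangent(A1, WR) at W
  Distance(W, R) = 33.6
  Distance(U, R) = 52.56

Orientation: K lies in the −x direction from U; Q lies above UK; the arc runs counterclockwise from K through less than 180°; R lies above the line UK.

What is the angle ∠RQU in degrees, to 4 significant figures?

114.5°

Checks: |QK| = 10.20 ✓; |QW| = 10.20 ✓; ∠(QW, WR) = 90.00° ✓; |WR| = 33.60 ✓; |UR| = 52.56 ✓.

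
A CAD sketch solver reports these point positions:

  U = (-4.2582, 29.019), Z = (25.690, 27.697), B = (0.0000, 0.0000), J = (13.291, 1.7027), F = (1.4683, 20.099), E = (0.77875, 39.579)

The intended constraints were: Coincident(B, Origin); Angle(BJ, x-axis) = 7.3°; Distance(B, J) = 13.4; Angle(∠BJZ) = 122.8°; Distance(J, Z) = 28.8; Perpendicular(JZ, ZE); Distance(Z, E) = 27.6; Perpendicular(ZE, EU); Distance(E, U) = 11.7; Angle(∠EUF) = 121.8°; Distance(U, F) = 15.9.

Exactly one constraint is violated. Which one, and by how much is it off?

Distance(U, F) = 15.9 — off by 5.30.

B = (0.00, 0.00) ✓; BJ at 7.300° ✓; |BJ| = 13.40 ✓; ∠BJZ = 122.8° ✓; |JZ| = 28.80 ✓; ∠(JZ, ZE) = 90.00° ✓; |ZE| = 27.60 ✓; ∠(ZE, EU) = 90.00° ✓; |EU| = 11.70 ✓; ∠EUF = 121.8° ✓; |UF| = 10.60 ✗.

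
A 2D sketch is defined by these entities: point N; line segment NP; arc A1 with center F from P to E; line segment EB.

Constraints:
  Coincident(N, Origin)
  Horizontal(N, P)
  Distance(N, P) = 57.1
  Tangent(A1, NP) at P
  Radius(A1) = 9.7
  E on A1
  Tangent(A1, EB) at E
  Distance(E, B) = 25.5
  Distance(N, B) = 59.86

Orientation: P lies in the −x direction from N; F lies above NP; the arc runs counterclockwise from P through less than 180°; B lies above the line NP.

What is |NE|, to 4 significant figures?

48.45

N is at the origin; NP is horizontal with |NP| = 57.1 and P on the −x side, so P = (-57.10, 0.000). Since A1 is tangent to NP there, FP ⟂ NP, so F = P + (0, 9.7) = (-57.10, 9.700). Since FE ⟂ EB (tangency), |FB| = √(9.7² + 25.5²) = 27.28 regardless of where E sits on A1. So B lies on both circle(N, 59.86) and circle(F, 27.28); the above-NP intersection is B = (-48.20, 35.49). E is the foot of the tangent from B: E = (-47.40, 10.00).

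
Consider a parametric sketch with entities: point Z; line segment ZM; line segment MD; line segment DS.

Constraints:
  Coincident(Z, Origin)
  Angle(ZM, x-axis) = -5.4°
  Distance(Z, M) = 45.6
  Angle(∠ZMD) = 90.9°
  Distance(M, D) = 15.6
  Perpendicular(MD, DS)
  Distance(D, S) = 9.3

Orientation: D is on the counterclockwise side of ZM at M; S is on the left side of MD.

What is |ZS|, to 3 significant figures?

39.8

∠ZMD = 90.9°, so MD runs at -5.4° + (180° − 90.9°) = 83.7° from the x-axis; with |MD| = 15.6, D = M + 15.6·(cos 83.7°, sin 83.7°) = (47.1, 11.2). The perpendicularity gives DS at right angles to MD; with |DS| = 9.3 on the left of MD, S = D + 9.3·(-0.994, 0.110) = (37.9, 12.2). Then |ZS| = |S − Z| = 39.8.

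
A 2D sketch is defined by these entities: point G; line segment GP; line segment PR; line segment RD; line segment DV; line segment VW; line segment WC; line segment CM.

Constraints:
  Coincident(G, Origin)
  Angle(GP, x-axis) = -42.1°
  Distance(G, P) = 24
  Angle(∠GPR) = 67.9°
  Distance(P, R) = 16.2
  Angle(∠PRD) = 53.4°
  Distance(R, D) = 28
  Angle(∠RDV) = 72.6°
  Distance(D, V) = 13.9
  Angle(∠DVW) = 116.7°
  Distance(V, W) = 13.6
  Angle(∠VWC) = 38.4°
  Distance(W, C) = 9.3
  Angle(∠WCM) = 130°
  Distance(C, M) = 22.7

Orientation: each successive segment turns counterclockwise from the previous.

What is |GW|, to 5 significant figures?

25.774

G is at the origin; GP runs at -42.1° with length 24.0, so P = (17.807, -16.090). ∠GPR = 67.9° gives PR at 70.000° from the x-axis; with |PR| = 16.2, R = (23.348, -0.86722). ∠PRD = 53.4° gives RD at -163.40° from the x-axis; with |RD| = 28.0, D = (-3.4849, -8.8665). ∠RDV = 72.6° gives DV at -56.000° from the x-axis; with |DV| = 13.9, V = (4.2879, -20.390). ∠DVW = 116.7° gives VW at 7.3000° from the x-axis; with |VW| = 13.6, W = (17.778, -18.662). Then |GW| = |W − G| = 25.774.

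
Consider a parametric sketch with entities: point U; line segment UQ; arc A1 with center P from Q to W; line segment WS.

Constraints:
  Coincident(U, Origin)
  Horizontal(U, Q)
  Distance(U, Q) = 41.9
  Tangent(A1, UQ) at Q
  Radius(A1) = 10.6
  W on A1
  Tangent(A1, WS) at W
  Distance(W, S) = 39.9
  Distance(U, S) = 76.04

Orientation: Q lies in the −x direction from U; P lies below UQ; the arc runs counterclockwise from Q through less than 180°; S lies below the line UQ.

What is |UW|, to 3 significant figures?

53.1

Checks: |PW| = 10.60 ✓; ∠(PW, WS) = 90.00° ✓; |WS| = 39.90 ✓; |US| = 76.04 ✓.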